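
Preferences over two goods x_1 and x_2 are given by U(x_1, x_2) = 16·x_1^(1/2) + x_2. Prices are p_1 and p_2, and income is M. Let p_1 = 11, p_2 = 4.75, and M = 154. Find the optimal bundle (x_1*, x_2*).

x_1* = 11.9339, x_2* = 4.7847

MU_x_1 = 8/√x_1, MU_x_2 = 1. Tangency: 8/√x_1 = p_1/p_2.
Solve: √x_1 = 8·p_2/p_1, so x_1*(p_1,p_2) = (8·p_2/p_1)², and x_2* = (M − p_1·x_1*)/p_2.
Plugging in: x_1* = (8·4.75/11)² = 11.9339, x_2* = 4.7847.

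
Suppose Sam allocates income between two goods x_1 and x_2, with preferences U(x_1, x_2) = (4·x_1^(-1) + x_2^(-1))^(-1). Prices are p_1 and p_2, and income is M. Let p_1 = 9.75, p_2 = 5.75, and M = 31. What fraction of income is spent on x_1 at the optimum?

MRS = MU_x_1/MU_x_2 = 4·(x_2/x_1)^(2). Set equal to p_1/p_2.
Solve for the ratio: x_2/x_1 = [(1/4)·p_1/p_2]^(0.5).
With the ratio pinned down, the budget gives x_1* = M/(p_1 + p_2·(x_2/x_1)) and x_2* = (x_2/x_1)·x_1*.
Numerically x_2/x_1 = 0.651086, so x_1* = 31/(9.75 + 5.75·0.651086) = 2.2974 and x_2* = 0.651086·2.2974 = 1.4958.
Expenditure on x_1: 9.75·2.2974 = 22.3993; share = 0.7226.

share on x_1 = 0.7226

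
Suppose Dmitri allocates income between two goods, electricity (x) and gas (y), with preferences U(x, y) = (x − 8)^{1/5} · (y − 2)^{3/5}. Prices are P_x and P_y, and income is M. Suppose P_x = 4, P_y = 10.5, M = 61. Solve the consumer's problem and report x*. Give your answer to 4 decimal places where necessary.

Substituting into the budget: x* = 8 + 0.25·(M − 8·P_x − 2·P_y)/P_x, and y* = 2 + 0.75·(…)/P_y.
Discretionary income = 61 − 8·4 − 2·10.5 = 8; x* = 8 + 0.25·8/4 = 8.5.

x* = 8.5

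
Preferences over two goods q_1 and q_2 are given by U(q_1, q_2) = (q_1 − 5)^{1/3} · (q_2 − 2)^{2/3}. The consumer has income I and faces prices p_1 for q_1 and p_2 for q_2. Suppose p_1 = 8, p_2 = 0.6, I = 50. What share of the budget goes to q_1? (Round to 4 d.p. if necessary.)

share on q_1 = 0.8587

Let q_1' = q_1−5, q_2' = q_2−2. MRS = (1/2)·q_2'/q_1' = p_1/p_2.
Substituting into the budget: q_1* = 5 + 1/3·(I − 5·p_1 − 2·p_2)/p_1, and q_2* = 2 + 2/3·(…)/p_2.
Discretionary income = 50 − 5·8 − 2·0.6 = 8.8; q_1* = 5 + 1/3·8.8/8 = 5.3667; q_2* = 2 + 2/3·8.8/0.6 = 11.7778.
Expenditure on q_1: 8·5.3667 = 42.9333; share = 0.8587.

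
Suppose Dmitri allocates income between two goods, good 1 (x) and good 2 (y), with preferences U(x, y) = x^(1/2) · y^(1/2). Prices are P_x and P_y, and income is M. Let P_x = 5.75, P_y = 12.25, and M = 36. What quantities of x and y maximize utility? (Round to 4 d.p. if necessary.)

x* = 3.1304, y* = 1.4694

The MRS is y/x. Set MRS = P_x/P_y.
So 0.5·P_y·y = 0.5·P_x·x; combined with the budget, a share 0.5 of income goes to x.
Demand: x*(P_x,P_y,M) = 0.5·M/P_x and y* = 0.5·M/P_y.
At P_x=5.75, P_y=12.25, M=36: x* = 0.5·36/5.75 = 3.1304, y* = 1.4694.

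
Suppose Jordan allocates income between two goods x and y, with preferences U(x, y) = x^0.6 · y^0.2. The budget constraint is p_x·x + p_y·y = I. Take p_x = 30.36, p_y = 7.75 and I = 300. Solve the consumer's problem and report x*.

x* = 7.4111

Demand: x*(p_x,p_y,I) = 0.75·I/p_x and y* = 0.25·I/p_y.
At p_x=30.36, p_y=7.75, I=300: x* = 0.75·300/30.36 = 7.4111.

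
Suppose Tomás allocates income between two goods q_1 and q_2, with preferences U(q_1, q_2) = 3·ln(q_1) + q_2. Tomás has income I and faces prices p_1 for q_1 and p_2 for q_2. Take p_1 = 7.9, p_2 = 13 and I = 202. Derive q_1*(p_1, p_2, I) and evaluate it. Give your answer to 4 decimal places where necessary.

q_1* = 4.9367

So q_1*(p_1,p_2) = 3·p_2/p_1, independent of income; and q_2* = (I − 3·p_2)/p_2.
At the given prices: q_1* = 3·13/7.9 = 4.9367.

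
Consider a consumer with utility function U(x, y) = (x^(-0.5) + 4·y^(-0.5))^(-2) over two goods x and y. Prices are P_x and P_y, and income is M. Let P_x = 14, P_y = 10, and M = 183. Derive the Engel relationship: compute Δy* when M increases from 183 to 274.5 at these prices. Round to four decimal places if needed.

Δy* = 6.3368

From the CES first-order condition, (1/4)·(y/x)^(1.5) = P_x/P_y.
Solve for the ratio: y/x = [4·P_x/P_y]^(2/3).
Substitute y = (y/x)·x into the budget: x* = M/(P_x + P_y·(y/x)).
Numerically y/x = 3.153494, so x* = 183/(14 + 10·3.153494) = 4.0189 and y* = 3.153494·4.0189 = 12.6736.
At M' = 274.5: y* = 19.0103. Change: 19.0103 − 12.6736 = 6.3368.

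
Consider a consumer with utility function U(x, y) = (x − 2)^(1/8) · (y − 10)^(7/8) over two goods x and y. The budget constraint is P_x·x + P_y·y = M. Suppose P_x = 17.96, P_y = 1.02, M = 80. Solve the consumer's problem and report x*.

x* = 2.2358

Substituting into the budget: x* = 2 + 0.125·(M − 2·P_x − 10·P_y)/P_x, and y* = 10 + 0.875·(…)/P_y.
Discretionary income = 80 − 2·17.96 − 10·1.02 = 33.88; x* = 2 + 0.125·33.88/17.96 = 2.2358.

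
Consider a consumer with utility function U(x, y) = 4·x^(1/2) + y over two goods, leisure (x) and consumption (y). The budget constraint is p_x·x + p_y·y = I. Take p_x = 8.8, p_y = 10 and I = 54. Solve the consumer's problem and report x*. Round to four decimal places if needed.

Utility is quasi-linear in y; the FOC for x is 2/√x = p_x/p_y.
Solve: √x = 2·p_y/p_x, so x*(p_x,p_y) = (2·p_y/p_x)², and y* = (I − p_x·x*)/p_y.
Plugging in: x* = (2·10/8.8)² = 5.1653.

x* = 5.1653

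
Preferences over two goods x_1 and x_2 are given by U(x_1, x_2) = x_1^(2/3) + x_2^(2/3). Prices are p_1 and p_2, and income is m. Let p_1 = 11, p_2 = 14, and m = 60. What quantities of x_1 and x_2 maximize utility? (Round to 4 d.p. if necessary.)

From the CES first-order condition, (x_2/x_1)^(1/3) = p_1/p_2.
Solve for the ratio: x_2/x_1 = [p_1/p_2]^(3).
With the ratio pinned down, the budget gives x_1* = m/(p_1 + p_2·(x_2/x_1)) and x_2* = (x_2/x_1)·x_1*.
Numerically x_2/x_1 = 0.485058, so x_1* = 60/(11 + 14·0.485058) = 3.3725 and x_2* = 0.485058·3.3725 = 1.6359.

x_1* = 3.3725, x_2* = 1.6359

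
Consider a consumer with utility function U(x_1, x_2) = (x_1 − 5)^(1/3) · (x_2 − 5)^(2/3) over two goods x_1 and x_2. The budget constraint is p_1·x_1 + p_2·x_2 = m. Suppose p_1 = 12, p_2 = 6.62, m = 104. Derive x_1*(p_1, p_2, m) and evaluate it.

x_1* = 5.3028

Let x_1' = x_1−5, x_2' = x_2−5. MRS = (1/2)·x_2'/x_1' = p_1/p_2.
Substituting into the budget: x_1* = 5 + 1/3·(m − 5·p_1 − 5·p_2)/p_1, and x_2* = 5 + 2/3·(…)/p_2.
Discretionary income = 104 − 5·12 − 5·6.62 = 10.9; x_1* = 5 + 1/3·10.9/12 = 5.3028.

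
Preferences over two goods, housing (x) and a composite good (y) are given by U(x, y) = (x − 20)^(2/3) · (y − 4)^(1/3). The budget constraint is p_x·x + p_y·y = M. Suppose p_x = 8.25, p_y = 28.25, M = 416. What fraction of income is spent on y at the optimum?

share on y = 0.3822

This is Cobb-Douglas in (x−20, y−4): tangency gives 2/3·p_y·(y−4) = 1/3·p_x·(x−20).
After buying the subsistence bundle (20, 4), a share 2/3 of the remaining income goes to x: x* = 20 + 2/3·(M − 20p_x − 4p_y)/p_x.
Discretionary income = 416 − 20·8.25 − 4·28.25 = 138; x* = 20 + 2/3·138/8.25 = 31.1515; y* = 4 + 1/3·138/28.25 = 5.6283.
Expenditure on y: 28.25·5.6283 = 159; share = 0.3822.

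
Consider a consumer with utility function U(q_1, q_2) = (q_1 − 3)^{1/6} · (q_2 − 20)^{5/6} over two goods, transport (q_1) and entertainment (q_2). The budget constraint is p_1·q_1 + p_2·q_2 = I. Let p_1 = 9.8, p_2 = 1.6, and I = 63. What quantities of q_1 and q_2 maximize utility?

q_1* = 3.0272, q_2* = 20.8333

This is Cobb-Douglas in (q_1−3, q_2−20): tangency gives 1/6·p_2·(q_2−20) = 5/6·p_1·(q_1−3).
After buying the subsistence bundle (3, 20), a share 1/6 of the remaining income goes to q_1: q_1* = 3 + 1/6·(I − 3p_1 − 20p_2)/p_1.
Discretionary income = 63 − 3·9.8 − 20·1.6 = 1.6; q_1* = 3 + 1/6·1.6/9.8 = 3.0272; q_2* = 20 + 5/6·1.6/1.6 = 20.8333.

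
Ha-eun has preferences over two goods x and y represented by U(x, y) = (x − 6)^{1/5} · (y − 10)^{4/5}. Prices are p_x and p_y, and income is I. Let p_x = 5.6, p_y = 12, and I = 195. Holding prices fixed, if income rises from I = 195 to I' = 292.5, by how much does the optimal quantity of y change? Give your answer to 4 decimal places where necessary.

MRS = (1/4)·(y−10)/(x−6). Tangency with p_x/p_y gives y−10 = 4·(p_x/p_y)·(x−6).
Substituting into the budget: x* = 6 + 0.2·(I − 6·p_x − 10·p_y)/p_x, and y* = 10 + 0.8·(…)/p_y.
Discretionary income = 195 − 6·5.6 − 10·12 = 41.4; y* = 10 + 0.8·41.4/12 = 12.76.
At I' = 292.5: y* = 19.26. Change: 19.26 − 12.76 = 6.5.

Δy* = 6.5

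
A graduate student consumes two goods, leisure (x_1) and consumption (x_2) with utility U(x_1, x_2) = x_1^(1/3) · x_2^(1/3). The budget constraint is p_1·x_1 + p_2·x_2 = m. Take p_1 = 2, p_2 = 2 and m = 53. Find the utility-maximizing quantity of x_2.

Demand: x_1*(p_1,p_2,m) = 0.5·m/p_1 and x_2* = 0.5·m/p_2.
At p_1=2, p_2=2, m=53: x_2* = 0.5·53/2 = 13.25.

x_2* = 13.25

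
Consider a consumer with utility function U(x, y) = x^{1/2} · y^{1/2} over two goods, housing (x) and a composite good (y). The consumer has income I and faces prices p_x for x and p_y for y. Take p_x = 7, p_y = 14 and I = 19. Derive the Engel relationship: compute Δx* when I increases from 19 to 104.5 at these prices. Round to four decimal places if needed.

Δx* = 6.1071

MU_x/MU_y = (0.5·y)/(0.5·x); tangency sets this equal to p_x/p_y.
So 0.5·p_y·y = 0.5·p_x·x; combined with the budget, a share 0.5 of income goes to x.
Demand: x*(p_x,p_y,I) = 0.5·I/p_x and y* = 0.5·I/p_y.
At p_x=7, p_y=14, I=19: x* = 0.5·19/7 = 1.3571.
At I' = 104.5: x* = 7.4643. Change: 7.4643 − 1.3571 = 6.1071.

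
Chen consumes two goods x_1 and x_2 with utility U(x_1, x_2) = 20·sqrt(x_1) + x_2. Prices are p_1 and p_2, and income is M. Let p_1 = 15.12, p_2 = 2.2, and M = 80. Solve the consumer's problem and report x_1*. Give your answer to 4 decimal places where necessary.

x_1* = 2.1171

Utility is quasi-linear in x_2; the FOC for x_1 is 10/√x_1 = p_1/p_2.
Solve: √x_1 = 10·p_2/p_1, so x_1*(p_1,p_2) = (10·p_2/p_1)², and x_2* = (M − p_1·x_1*)/p_2.
Plugging in: x_1* = (10·2.2/15.12)² = 2.1171.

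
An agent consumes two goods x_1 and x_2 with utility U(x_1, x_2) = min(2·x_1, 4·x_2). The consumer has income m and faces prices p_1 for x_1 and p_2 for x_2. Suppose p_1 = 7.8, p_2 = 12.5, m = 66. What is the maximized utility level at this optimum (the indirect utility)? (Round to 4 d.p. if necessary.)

Leontief preferences: the optimum is at the kink where x_1/4 = x_2/2, i.e. x_2 = (1/2)·x_1.
Budget: p_1·x_1 + p_2·(1/2)·x_1 = m, so (4·p_1 + 2·p_2)·x_1 = 4·m.
Demand: x_1*(p_1,p_2,m) = 4·m/(4·p_1 + 2·p_2), x_2* = 2·m/(4·p_1 + 2·p_2).
Here 4·7.8 + 2·12.5 = 56.2, giving x_1* = 4.6975 and x_2* = 2.3488.
Utility at the optimum: U(4.6975, 2.3488) = 9.395.

V = 9.395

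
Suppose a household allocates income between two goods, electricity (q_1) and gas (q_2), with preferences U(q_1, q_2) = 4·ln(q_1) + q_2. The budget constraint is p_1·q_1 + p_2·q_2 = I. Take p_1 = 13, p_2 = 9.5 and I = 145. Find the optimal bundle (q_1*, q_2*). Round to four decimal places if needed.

Set MRS = p_1/p_2: (4/q_1)/1 = p_1/p_2.
So q_1*(p_1,p_2) = 4·p_2/p_1, independent of income; and q_2* = (I − 4·p_2)/p_2.
At the given prices: q_1* = 4·9.5/13 = 2.9231, and q_2* = 11.2632.

q_1* = 2.9231, q_2* = 11.2632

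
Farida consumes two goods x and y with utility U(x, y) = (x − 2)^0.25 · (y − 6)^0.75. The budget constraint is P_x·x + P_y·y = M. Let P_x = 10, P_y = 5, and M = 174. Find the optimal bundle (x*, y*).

MRS = (1/3)·(y−6)/(x−2). Tangency with P_x/P_y gives y−6 = 3·(P_x/P_y)·(x−2).
Substituting into the budget: x* = 2 + 0.25·(M − 2·P_x − 6·P_y)/P_x, and y* = 6 + 0.75·(…)/P_y.
Discretionary income = 174 − 2·10 − 6·5 = 124; x* = 2 + 0.25·124/10 = 5.1; y* = 6 + 0.75·124/5 = 24.6.

x* = 5.1, y* = 24.6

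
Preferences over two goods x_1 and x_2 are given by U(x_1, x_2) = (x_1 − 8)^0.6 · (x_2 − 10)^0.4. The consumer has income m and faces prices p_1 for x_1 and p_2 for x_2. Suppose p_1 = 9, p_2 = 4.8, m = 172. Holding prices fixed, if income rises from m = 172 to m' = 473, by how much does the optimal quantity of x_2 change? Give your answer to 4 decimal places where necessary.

Let x_1' = x_1−8, x_2' = x_2−10. MRS = (3/2)·x_2'/x_1' = p_1/p_2.
Substituting into the budget: x_1* = 8 + 0.6·(m − 8·p_1 − 10·p_2)/p_1, and x_2* = 10 + 0.4·(…)/p_2.
Discretionary income = 172 − 8·9 − 10·4.8 = 52; x_2* = 10 + 0.4·52/4.8 = 14.3333.
At m' = 473: x_2* = 39.4167. Change: 39.4167 − 14.3333 = 25.0833.

Δx_2* = 25.0833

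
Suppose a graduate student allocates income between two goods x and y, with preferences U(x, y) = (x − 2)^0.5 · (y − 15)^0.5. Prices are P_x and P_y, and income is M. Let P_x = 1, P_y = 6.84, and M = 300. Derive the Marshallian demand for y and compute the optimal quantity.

y* = 29.2836

Let x' = x−2, y' = y−15. MRS = y'/x' = P_x/P_y.
Substituting into the budget: x* = 2 + 0.5·(M − 2·P_x − 15·P_y)/P_x, and y* = 15 + 0.5·(…)/P_y.
Discretionary income = 300 − 2·1 − 15·6.84 = 195.4; y* = 15 + 0.5·195.4/6.84 = 29.2836.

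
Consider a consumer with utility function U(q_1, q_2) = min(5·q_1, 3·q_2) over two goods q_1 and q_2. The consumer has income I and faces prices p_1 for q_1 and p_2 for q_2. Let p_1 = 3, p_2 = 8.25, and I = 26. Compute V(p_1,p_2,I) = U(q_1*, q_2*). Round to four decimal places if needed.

V = 7.7612

With perfect complements, no substitution: consume in ratio q_1:q_2 = 3:5.
Budget: p_1·q_1 + p_2·(5/3)·q_1 = I, so (3·p_1 + 5·p_2)·q_1 = 3·I.
Demand: q_1*(p_1,p_2,I) = 3·I/(3·p_1 + 5·p_2), q_2* = 5·I/(3·p_1 + 5·p_2).
Here 3·3 + 5·8.25 = 50.25, giving q_1* = 1.5522 and q_2* = 2.5871.
Utility at the optimum: U(1.5522, 2.5871) = 7.7612.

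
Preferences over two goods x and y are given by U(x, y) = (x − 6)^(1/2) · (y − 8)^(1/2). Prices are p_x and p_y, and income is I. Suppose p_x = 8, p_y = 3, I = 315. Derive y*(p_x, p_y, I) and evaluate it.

MRS = (y−8)/(x−6). Tangency with p_x/p_y gives y−8 = (p_x/p_y)·(x−6).
Substituting into the budget: x* = 6 + 0.5·(I − 6·p_x − 8·p_y)/p_x, and y* = 8 + 0.5·(…)/p_y.
Discretionary income = 315 − 6·8 − 8·3 = 243; y* = 8 + 0.5·243/3 = 48.5.

y* = 48.5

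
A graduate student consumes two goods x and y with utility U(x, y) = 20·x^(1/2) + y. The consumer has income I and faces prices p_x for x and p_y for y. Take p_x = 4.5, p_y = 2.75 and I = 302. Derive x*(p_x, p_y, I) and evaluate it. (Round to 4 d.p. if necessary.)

x* = 37.3457

Set MRS = p_x/p_y: 10·x^(−1/2) = p_x/p_y.
Thus x* = (10·p_y/p_x)² — independent of I — with the rest of income spent on y.
Plugging in: x* = (10·2.75/4.5)² = 37.3457.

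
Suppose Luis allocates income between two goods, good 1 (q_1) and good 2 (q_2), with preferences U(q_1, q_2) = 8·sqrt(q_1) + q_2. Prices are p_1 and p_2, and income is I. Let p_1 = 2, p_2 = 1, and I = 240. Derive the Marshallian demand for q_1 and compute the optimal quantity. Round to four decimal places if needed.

q_1* = 4

Thus q_1* = (4·p_2/p_1)² — independent of I — with the rest of income spent on q_2.
Plugging in: q_1* = (4·1/2)² = 4.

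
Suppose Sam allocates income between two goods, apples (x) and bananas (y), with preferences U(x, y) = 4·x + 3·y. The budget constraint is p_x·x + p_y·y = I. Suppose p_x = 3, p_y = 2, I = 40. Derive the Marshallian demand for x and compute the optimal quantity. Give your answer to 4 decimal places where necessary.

y gives more utility per dollar, so spend all income on y: y* = I/p_y, x* = 0.
Numerically: x* = 0, y* = 20.

x* = 0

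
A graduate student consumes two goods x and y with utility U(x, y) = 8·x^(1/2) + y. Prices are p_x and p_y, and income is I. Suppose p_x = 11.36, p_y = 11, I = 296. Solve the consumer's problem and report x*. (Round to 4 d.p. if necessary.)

Plugging in: x* = (4·11/11.36)² = 15.002.

x* = 15.002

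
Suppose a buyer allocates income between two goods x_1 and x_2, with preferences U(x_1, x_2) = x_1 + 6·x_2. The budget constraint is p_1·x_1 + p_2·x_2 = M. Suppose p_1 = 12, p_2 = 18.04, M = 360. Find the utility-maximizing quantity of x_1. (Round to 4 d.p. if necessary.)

Perfect substitutes: compare marginal utility per dollar. 1/p_1 vs 6/p_2 → 0.0833 vs 0.3326.
x_2 gives more utility per dollar, so spend all income on x_2: x_2* = M/p_2, x_1* = 0.
Numerically: x_1* = 0, x_2* = 19.9557.

x_1* = 0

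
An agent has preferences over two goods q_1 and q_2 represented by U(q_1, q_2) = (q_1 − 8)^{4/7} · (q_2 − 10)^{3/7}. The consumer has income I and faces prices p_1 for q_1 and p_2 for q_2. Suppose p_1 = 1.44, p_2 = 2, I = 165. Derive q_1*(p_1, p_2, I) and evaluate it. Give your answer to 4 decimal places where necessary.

This is Cobb-Douglas in (q_1−8, q_2−10): tangency gives 4/7·p_2·(q_2−10) = 3/7·p_1·(q_1−8).
After buying the subsistence bundle (8, 10), a share 4/7 of the remaining income goes to q_1: q_1* = 8 + 4/7·(I − 8p_1 − 10p_2)/p_1.
Discretionary income = 165 − 8·1.44 − 10·2 = 133.48; q_1* = 8 + 4/7·133.48/1.44 = 60.9683.

q_1* = 60.9683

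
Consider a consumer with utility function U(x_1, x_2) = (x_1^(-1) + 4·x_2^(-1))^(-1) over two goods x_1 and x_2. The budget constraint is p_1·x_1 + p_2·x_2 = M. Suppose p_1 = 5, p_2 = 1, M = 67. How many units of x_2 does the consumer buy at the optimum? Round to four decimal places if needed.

x_2* = 31.6331

From the CES first-order condition, (1/4)·(x_2/x_1)^(2) = p_1/p_2.
Hence x_2/x_1 = (4·p_1/p_2)^(1/(2)), i.e. raised to the 0.5 power.
Substitute x_2 = (x_2/x_1)·x_1 into the budget: x_1* = M/(p_1 + p_2·(x_2/x_1)).
Numerically x_2/x_1 = 4.472136, so x_1* = 67/(5 + 1·4.472136) = 7.0734 and x_2* = 4.472136·7.0734 = 31.6331.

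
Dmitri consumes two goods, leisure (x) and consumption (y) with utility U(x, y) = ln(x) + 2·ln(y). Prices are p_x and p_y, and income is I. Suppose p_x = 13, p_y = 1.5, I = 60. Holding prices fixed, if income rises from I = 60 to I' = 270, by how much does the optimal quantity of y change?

MU_x/MU_y = (y)/(2·x); tangency sets this equal to p_x/p_y.
So p_y·y = 2·p_x·x; combined with the budget, a share 1/3 of income goes to x.
Demand: x*(p_x,p_y,I) = 1/3·I/p_x and y* = 2/3·I/p_y.
At p_x=13, p_y=1.5, I=60: y* = 2/3·60/1.5 = 26.6667.
At I' = 270: y* = 120. Change: 120 − 26.6667 = 93.3333.

Δy* = 93.3333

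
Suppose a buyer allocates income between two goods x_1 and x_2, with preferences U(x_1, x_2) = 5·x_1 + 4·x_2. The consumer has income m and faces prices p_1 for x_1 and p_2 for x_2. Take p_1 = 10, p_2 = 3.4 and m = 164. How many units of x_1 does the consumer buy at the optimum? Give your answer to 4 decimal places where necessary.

Perfect substitutes: compare marginal utility per dollar. 5/p_1 vs 4/p_2 → 0.5 vs 1.1765.
x_2 gives more utility per dollar, so spend all income on x_2: x_2* = m/p_2, x_1* = 0.
Numerically: x_1* = 0, x_2* = 48.2353.

x_1* = 0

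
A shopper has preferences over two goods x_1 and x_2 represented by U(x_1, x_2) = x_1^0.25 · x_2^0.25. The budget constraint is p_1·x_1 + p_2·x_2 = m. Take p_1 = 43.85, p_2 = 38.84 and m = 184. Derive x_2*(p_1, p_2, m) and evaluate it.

x_2* = 2.3687

Tangency: MRS = x_2/x_1 = p_1/p_2.
Rearranging, p_2·x_2 = p_1·x_1. Substituting into the budget gives p_1·x_1·(1 + 1) = m.
Demand: x_1*(p_1,p_2,m) = 0.5·m/p_1 and x_2* = 0.5·m/p_2.
At p_1=43.85, p_2=38.84, m=184: x_2* = 0.5·184/38.84 = 2.3687.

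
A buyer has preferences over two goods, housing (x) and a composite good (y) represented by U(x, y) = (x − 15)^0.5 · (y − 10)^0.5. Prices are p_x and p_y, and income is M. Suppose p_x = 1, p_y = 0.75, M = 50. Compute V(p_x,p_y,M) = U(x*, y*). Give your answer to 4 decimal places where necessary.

V = 15.8771

This is Cobb-Douglas in (x−15, y−10): tangency gives 0.5·p_y·(y−10) = 0.5·p_x·(x−15).
Substituting into the budget: x* = 15 + 0.5·(M − 15·p_x − 10·p_y)/p_x, and y* = 10 + 0.5·(…)/p_y.
Discretionary income = 50 − 15·1 − 10·0.75 = 27.5; x* = 15 + 0.5·27.5/1 = 28.75; y* = 10 + 0.5·27.5/0.75 = 28.3333.
Utility at the optimum: U(28.75, 28.3333) = 15.8771.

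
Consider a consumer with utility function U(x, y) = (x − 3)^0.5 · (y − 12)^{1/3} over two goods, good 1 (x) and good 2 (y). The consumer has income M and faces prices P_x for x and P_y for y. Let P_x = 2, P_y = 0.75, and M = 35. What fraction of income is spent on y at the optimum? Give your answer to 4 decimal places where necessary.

MRS = (3/2)·(y−12)/(x−3). Tangency with P_x/P_y gives y−12 = (2/3)·(P_x/P_y)·(x−3).
After buying the subsistence bundle (3, 12), a share 0.6 of the remaining income goes to x: x* = 3 + 0.6·(M − 3P_x − 12P_y)/P_x.
Discretionary income = 35 − 3·2 − 12·0.75 = 20; x* = 3 + 0.6·20/2 = 9; y* = 12 + 0.4·20/0.75 = 22.6667.
Expenditure on y: 0.75·22.6667 = 17; share = 0.4857.

share on y = 0.4857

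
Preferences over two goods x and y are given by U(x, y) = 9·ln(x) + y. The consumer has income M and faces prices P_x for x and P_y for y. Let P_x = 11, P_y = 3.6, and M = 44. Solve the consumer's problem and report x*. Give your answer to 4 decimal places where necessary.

At the given prices: x* = 9·3.6/11 = 2.9455.

x* = 2.9455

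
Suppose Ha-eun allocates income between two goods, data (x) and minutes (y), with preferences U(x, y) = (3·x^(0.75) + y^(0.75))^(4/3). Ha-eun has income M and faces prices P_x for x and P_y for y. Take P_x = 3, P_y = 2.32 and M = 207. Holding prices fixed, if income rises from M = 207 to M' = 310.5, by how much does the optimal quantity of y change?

Δy* = 1.1599

Numerically y/x = 0.034518, so x* = 207/(3 + 2.32·0.034518) = 67.206 and y* = 0.034518·67.206 = 2.3198.
At M' = 310.5: y* = 3.4797. Change: 3.4797 − 2.3198 = 1.1599.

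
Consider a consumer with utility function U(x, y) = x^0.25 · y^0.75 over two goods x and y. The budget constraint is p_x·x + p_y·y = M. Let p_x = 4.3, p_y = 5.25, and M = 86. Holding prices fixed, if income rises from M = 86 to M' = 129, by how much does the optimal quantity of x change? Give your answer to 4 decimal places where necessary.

Δx* = 2.5

At p_x=4.3, p_y=5.25, M=86: x* = 0.25·86/4.3 = 5.
At M' = 129: x* = 7.5. Change: 7.5 − 5 = 2.5.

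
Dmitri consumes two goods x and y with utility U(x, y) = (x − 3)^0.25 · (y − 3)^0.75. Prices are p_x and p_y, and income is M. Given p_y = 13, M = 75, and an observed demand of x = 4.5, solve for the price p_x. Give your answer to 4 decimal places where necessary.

This is Cobb-Douglas in (x−3, y−3): tangency gives 0.25·p_y·(y−3) = 0.75·p_x·(x−3).
After buying the subsistence bundle (3, 3), a share 0.25 of the remaining income goes to x: x* = 3 + 0.25·(M − 3p_x − 3p_y)/p_x.
Set x* = 4.5 in the demand function and solve for p_x: p_x = 4.

p_x = 4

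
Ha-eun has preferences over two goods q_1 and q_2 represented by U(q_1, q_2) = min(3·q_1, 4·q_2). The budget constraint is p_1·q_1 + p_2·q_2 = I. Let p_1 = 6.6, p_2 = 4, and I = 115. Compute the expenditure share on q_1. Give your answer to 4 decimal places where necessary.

Demand: q_1*(p_1,p_2,I) = 4·I/(4·p_1 + 3·p_2), q_2* = 3·I/(4·p_1 + 3·p_2).
Here 4·6.6 + 3·4 = 38.4, giving q_1* = 11.9792 and q_2* = 8.9844.
Expenditure on q_1: 6.6·11.9792 = 79.0625; share = 0.6875.

share on q_1 = 0.6875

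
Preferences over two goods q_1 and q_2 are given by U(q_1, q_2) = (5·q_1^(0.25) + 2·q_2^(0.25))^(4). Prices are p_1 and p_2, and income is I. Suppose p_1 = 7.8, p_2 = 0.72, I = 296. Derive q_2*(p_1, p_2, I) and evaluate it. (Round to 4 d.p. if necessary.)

MU_q_1 ∝ 5·q_1^(-0.75), MU_q_2 ∝ 2·q_2^(-0.75), so MRS = (5/2)·(q_2/q_1)^(0.75) = p_1/p_2.
Hence q_2/q_1 = ((2/5)·p_1/p_2)^(1/(0.75)), i.e. raised to the 4/3 power.
Substitute q_2 = (q_2/q_1)·q_1 into the budget: q_1* = I/(p_1 + p_2·(q_2/q_1)).
Numerically q_2/q_1 = 7.064739, so q_1* = 296/(7.8 + 0.72·7.064739) = 22.9696 and q_2* = 7.064739·22.9696 = 162.2741.

q_2* = 162.2741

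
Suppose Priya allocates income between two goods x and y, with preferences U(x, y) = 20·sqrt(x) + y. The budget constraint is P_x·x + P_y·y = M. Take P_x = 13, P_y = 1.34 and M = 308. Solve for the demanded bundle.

x* = 1.0625, y* = 219.5431

Thus x* = (10·P_y/P_x)² — independent of M — with the rest of income spent on y.
Plugging in: x* = (10·1.34/13)² = 1.0625, y* = 219.5431.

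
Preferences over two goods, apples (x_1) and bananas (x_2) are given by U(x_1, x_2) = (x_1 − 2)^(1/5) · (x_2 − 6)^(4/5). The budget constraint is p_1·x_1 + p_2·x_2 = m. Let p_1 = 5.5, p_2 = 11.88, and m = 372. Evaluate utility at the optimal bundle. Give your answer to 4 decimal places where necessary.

V = 17.2477

This is Cobb-Douglas in (x_1−2, x_2−6): tangency gives 0.2·p_2·(x_2−6) = 0.8·p_1·(x_1−2).
Substituting into the budget: x_1* = 2 + 0.2·(m − 2·p_1 − 6·p_2)/p_1, and x_2* = 6 + 0.8·(…)/p_2.
Discretionary income = 372 − 2·5.5 − 6·11.88 = 289.72; x_1* = 2 + 0.2·289.72/5.5 = 12.5353; x_2* = 6 + 0.8·289.72/11.88 = 25.5098.
Utility at the optimum: U(12.5353, 25.5098) = 17.2477.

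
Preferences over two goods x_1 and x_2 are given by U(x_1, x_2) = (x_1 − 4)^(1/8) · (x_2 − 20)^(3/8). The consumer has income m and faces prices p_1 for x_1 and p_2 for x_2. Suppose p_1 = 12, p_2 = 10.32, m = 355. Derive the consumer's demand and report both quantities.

x_1* = 6.0958, x_2* = 27.311

Discretionary income = 355 − 4·12 − 20·10.32 = 100.6; x_1* = 4 + 0.25·100.6/12 = 6.0958; x_2* = 20 + 0.75·100.6/10.32 = 27.311.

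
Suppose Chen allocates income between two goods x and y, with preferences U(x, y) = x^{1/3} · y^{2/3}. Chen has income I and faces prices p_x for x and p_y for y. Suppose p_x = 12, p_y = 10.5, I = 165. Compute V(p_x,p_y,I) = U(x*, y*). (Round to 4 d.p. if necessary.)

V = 7.953

At p_x=12, p_y=10.5, I=165: x* = 1/3·165/12 = 4.5833, y* = 10.4762.
Utility at the optimum: U(4.5833, 10.4762) = 7.953.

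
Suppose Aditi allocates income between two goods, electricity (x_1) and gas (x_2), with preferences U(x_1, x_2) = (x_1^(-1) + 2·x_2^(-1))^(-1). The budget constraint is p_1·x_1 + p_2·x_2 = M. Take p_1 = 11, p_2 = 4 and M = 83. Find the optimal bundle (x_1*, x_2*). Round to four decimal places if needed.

With the ratio pinned down, the budget gives x_1* = M/(p_1 + p_2·(x_2/x_1)) and x_2* = (x_2/x_1)·x_1*.
Numerically x_2/x_1 = 2.345208, so x_1* = 83/(11 + 4·2.345208) = 4.0725 and x_2* = 2.345208·4.0725 = 9.5508.

x_1* = 4.0725, x_2* = 9.5508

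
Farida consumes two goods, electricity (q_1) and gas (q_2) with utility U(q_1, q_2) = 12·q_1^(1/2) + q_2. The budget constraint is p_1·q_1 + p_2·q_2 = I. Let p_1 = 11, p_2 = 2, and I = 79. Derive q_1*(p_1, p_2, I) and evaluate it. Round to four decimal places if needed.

q_1* = 1.1901

MU_q_1 = 6/√q_1, MU_q_2 = 1. Tangency: 6/√q_1 = p_1/p_2.
Thus q_1* = (6·p_2/p_1)² — independent of I — with the rest of income spent on q_2.
Plugging in: q_1* = (6·2/11)² = 1.1901.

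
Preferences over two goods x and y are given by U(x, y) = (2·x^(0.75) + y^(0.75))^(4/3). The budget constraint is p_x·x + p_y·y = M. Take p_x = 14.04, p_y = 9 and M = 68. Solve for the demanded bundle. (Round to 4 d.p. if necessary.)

Substitute y = (y/x)·x into the budget: x* = M/(p_x + p_y·(y/x)).
Numerically y/x = 0.370151, so x* = 68/(14.04 + 9·0.370151) = 3.9145 and y* = 0.370151·3.9145 = 1.449.

x* = 3.9145, y* = 1.449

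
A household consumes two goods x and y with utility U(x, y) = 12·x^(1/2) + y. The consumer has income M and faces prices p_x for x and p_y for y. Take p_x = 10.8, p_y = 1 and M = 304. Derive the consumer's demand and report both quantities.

MU_x = 6/√x, MU_y = 1. Tangency: 6/√x = p_x/p_y.
Solve: √x = 6·p_y/p_x, so x*(p_x,p_y) = (6·p_y/p_x)², and y* = (M − p_x·x*)/p_y.
Plugging in: x* = (6·1/10.8)² = 0.3086, y* = 300.6667.

x* = 0.3086, y* = 300.6667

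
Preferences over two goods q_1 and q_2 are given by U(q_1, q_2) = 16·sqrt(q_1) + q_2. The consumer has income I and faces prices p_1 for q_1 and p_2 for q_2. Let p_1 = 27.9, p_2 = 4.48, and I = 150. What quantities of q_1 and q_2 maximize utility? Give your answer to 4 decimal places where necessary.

q_1* = 1.6502, q_2* = 23.2054

Utility is quasi-linear in q_2; the FOC for q_1 is 8/√q_1 = p_1/p_2.
Solve: √q_1 = 8·p_2/p_1, so q_1*(p_1,p_2) = (8·p_2/p_1)², and q_2* = (I − p_1·q_1*)/p_2.
Plugging in: q_1* = (8·4.48/27.9)² = 1.6502, q_2* = 23.2054.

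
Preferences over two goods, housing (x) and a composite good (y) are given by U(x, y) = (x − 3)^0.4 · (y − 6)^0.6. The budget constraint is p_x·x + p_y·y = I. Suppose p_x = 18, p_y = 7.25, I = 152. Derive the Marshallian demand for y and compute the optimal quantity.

y* = 10.5103

This is Cobb-Douglas in (x−3, y−6): tangency gives 0.4·p_y·(y−6) = 0.6·p_x·(x−3).
After buying the subsistence bundle (3, 6), a share 0.4 of the remaining income goes to x: x* = 3 + 0.4·(I − 3p_x − 6p_y)/p_x.
Discretionary income = 152 − 3·18 − 6·7.25 = 54.5; y* = 6 + 0.6·54.5/7.25 = 10.5103.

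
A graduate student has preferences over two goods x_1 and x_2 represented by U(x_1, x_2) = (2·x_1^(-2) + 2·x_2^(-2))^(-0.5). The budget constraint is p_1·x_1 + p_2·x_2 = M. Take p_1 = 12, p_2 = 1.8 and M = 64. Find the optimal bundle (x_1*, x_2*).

MU_x_1 ∝ 2·x_1^(-3), MU_x_2 ∝ 2·x_2^(-3), so MRS = (x_2/x_1)^(3) = p_1/p_2.
Solve for the ratio: x_2/x_1 = [p_1/p_2]^(1/3).
Substitute x_2 = (x_2/x_1)·x_1 into the budget: x_1* = M/(p_1 + p_2·(x_2/x_1)).
Numerically x_2/x_1 = 1.882072, so x_1* = 64/(12 + 1.8·1.882072) = 4.1592 and x_2* = 1.882072·4.1592 = 7.8278.

x_1* = 4.1592, x_2* = 7.8278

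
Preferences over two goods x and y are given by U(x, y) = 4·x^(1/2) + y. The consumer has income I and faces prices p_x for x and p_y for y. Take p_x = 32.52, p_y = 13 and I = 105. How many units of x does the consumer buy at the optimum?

x* = 0.6392

Plugging in: x* = (2·13/32.52)² = 0.6392.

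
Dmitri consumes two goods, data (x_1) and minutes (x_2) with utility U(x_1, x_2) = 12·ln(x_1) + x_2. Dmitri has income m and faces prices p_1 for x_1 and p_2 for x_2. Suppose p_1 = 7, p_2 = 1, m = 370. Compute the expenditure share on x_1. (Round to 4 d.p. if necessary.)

share on x_1 = 0.0324

MU_x_1 = 12/x_1, MU_x_2 = 1. Tangency: 12/x_1 = p_1/p_2.
So x_1*(p_1,p_2) = 12·p_2/p_1, independent of income; and x_2* = (m − 12·p_2)/p_2.
At the given prices: x_1* = 12·1/7 = 1.7143, and x_2* = 358.
Expenditure on x_1: 7·1.7143 = 12; share = 0.0324.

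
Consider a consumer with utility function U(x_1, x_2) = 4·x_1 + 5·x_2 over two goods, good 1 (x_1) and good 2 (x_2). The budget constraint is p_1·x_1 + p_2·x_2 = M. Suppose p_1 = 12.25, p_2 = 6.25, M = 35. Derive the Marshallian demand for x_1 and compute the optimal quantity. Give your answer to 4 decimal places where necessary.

x_1* = 0

Perfect substitutes: compare marginal utility per dollar. 4/p_1 vs 5/p_2 → 0.3265 vs 0.8.
x_2 gives more utility per dollar, so spend all income on x_2: x_2* = M/p_2, x_1* = 0.
Numerically: x_1* = 0, x_2* = 5.6.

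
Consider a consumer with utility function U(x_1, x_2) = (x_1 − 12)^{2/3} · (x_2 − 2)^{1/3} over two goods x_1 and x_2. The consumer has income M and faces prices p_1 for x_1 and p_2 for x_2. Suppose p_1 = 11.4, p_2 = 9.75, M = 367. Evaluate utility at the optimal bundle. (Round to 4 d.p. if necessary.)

This is Cobb-Douglas in (x_1−12, x_2−2): tangency gives 2/3·p_2·(x_2−2) = 1/3·p_1·(x_1−12).
After buying the subsistence bundle (12, 2), a share 2/3 of the remaining income goes to x_1: x_1* = 12 + 2/3·(M − 12p_1 − 2p_2)/p_1.
Discretionary income = 367 − 12·11.4 − 2·9.75 = 210.7; x_1* = 12 + 2/3·210.7/11.4 = 24.3216; x_2* = 2 + 1/3·210.7/9.75 = 9.2034.
Utility at the optimum: U(24.3216, 9.2034) = 10.3029.

V = 10.3029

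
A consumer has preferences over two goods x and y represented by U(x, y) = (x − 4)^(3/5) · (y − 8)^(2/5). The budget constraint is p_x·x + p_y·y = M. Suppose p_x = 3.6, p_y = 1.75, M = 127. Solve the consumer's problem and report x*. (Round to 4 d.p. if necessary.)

x* = 20.4333

Let x' = x−4, y' = y−8. MRS = (3/2)·y'/x' = p_x/p_y.
After buying the subsistence bundle (4, 8), a share 0.6 of the remaining income goes to x: x* = 4 + 0.6·(M − 4p_x − 8p_y)/p_x.
Discretionary income = 127 − 4·3.6 − 8·1.75 = 98.6; x* = 4 + 0.6·98.6/3.6 = 20.4333.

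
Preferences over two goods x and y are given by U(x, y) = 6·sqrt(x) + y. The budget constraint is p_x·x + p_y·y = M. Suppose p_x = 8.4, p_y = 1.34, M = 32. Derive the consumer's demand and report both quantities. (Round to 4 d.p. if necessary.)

MU_x = 3/√x, MU_y = 1. Tangency: 3/√x = p_x/p_y.
Solve: √x = 3·p_y/p_x, so x*(p_x,p_y) = (3·p_y/p_x)², and y* = (M − p_x·x*)/p_y.
Plugging in: x* = (3·1.34/8.4)² = 0.229, y* = 22.4449.

x* = 0.229, y* = 22.4449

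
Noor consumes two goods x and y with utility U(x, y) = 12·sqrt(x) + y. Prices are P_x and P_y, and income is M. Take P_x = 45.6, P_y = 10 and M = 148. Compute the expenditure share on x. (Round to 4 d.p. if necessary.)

Utility is quasi-linear in y; the FOC for x is 6/√x = P_x/P_y.
Solve: √x = 6·P_y/P_x, so x*(P_x,P_y) = (6·P_y/P_x)², and y* = (M − P_x·x*)/P_y.
Plugging in: x* = (6·10/45.6)² = 1.7313, y* = 6.9053.
Expenditure on x: 45.6·1.7313 = 78.9474; share = 0.5334.

share on x = 0.5334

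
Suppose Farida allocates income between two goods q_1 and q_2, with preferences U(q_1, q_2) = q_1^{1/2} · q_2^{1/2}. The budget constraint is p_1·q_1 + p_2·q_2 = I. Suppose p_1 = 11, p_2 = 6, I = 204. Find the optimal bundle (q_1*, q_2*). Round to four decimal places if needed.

q_1* = 9.2727, q_2* = 17

Tangency: MRS = q_2/q_1 = p_1/p_2.
Rearranging, p_2·q_2 = p_1·q_1. Substituting into the budget gives p_1·q_1·(1 + 1) = I.
Demand: q_1*(p_1,p_2,I) = 0.5·I/p_1 and q_2* = 0.5·I/p_2.
At p_1=11, p_2=6, I=204: q_1* = 0.5·204/11 = 9.2727, q_2* = 17.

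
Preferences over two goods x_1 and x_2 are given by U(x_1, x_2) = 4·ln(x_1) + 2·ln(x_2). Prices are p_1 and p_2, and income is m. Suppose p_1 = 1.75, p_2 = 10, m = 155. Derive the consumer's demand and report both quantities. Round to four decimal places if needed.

x_1* = 59.0476, x_2* = 5.1667

The MRS is 2·x_2/x_1. Set MRS = p_1/p_2.
So 4·p_2·x_2 = 2·p_1·x_1; combined with the budget, a share 2/3 of income goes to x_1.
Demand: x_1*(p_1,p_2,m) = 2/3·m/p_1 and x_2* = 1/3·m/p_2.
At p_1=1.75, p_2=10, m=155: x_1* = 2/3·155/1.75 = 59.0476, x_2* = 5.1667.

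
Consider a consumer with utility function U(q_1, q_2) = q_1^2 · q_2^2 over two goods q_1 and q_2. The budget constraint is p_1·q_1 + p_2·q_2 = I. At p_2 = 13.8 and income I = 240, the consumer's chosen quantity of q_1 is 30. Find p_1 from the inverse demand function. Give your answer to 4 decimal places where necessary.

The MRS is q_2/q_1. Set MRS = p_1/p_2.
So 2·p_2·q_2 = 2·p_1·q_1; combined with the budget, a share 0.5 of income goes to q_1.
Demand: q_1*(p_1,p_2,I) = 0.5·I/p_1 and q_2* = 0.5·I/p_2.
Set q_1* = 30 in the demand function and solve for p_1: p_1 = 4.

p_1 = 4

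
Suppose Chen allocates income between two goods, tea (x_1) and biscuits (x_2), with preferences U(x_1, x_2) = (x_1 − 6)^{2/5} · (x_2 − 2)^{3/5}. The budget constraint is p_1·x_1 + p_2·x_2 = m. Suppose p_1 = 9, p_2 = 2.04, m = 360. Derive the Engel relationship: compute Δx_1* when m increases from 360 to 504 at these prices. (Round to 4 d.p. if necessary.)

Δx_1* = 6.4

This is Cobb-Douglas in (x_1−6, x_2−2): tangency gives 0.4·p_2·(x_2−2) = 0.6·p_1·(x_1−6).
Substituting into the budget: x_1* = 6 + 0.4·(m − 6·p_1 − 2·p_2)/p_1, and x_2* = 2 + 0.6·(…)/p_2.
Discretionary income = 360 − 6·9 − 2·2.04 = 301.92; x_1* = 6 + 0.4·301.92/9 = 19.4187.
At m' = 504: x_1* = 25.8187. Change: 25.8187 − 19.4187 = 6.4.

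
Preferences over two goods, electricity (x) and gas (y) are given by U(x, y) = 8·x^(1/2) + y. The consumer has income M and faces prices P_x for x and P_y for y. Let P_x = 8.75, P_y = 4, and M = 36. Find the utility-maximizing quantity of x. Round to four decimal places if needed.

x* = 3.3437

Set MRS = P_x/P_y: 4·x^(−1/2) = P_x/P_y.
Solve: √x = 4·P_y/P_x, so x*(P_x,P_y) = (4·P_y/P_x)², and y* = (M − P_x·x*)/P_y.
Plugging in: x* = (4·4/8.75)² = 3.3437.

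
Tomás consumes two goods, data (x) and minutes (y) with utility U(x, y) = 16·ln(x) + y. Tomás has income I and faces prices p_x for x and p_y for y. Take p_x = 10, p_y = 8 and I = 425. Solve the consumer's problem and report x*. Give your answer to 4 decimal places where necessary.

x* = 12.8

So x*(p_x,p_y) = 16·p_y/p_x, independent of income; and y* = (I − 16·p_y)/p_y.
At the given prices: x* = 16·8/10 = 12.8.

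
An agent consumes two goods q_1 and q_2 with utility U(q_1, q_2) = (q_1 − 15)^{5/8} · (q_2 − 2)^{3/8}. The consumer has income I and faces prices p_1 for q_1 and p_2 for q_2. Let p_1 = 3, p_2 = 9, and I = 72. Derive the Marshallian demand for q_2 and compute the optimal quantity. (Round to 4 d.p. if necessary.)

q_2* = 2.375

Let q_1' = q_1−15, q_2' = q_2−2. MRS = (5/3)·q_2'/q_1' = p_1/p_2.
After buying the subsistence bundle (15, 2), a share 0.625 of the remaining income goes to q_1: q_1* = 15 + 0.625·(I − 15p_1 − 2p_2)/p_1.
Discretionary income = 72 − 15·3 − 2·9 = 9; q_2* = 2 + 0.375·9/9 = 2.375.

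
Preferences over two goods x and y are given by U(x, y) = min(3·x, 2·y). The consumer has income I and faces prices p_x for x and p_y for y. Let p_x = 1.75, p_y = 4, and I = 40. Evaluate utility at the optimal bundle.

V = 15.4839

With perfect complements, no substitution: consume in ratio x:y = 2:3.
Budget: p_x·x + p_y·(3/2)·x = I, so (2·p_x + 3·p_y)·x = 2·I.
Demand: x*(p_x,p_y,I) = 2·I/(2·p_x + 3·p_y), y* = 3·I/(2·p_x + 3·p_y).
Here 2·1.75 + 3·4 = 15.5, giving x* = 5.1613 and y* = 7.7419.
Utility at the optimum: U(5.1613, 7.7419) = 15.4839.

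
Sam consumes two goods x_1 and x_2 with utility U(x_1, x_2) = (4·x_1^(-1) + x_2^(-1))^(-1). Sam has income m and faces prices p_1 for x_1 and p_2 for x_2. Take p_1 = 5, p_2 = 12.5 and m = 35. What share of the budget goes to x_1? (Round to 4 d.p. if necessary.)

share on x_1 = 0.5585

MRS = MU_x_1/MU_x_2 = 4·(x_2/x_1)^(2). Set equal to p_1/p_2.
Solve for the ratio: x_2/x_1 = [(1/4)·p_1/p_2]^(0.5).
Substitute x_2 = (x_2/x_1)·x_1 into the budget: x_1* = m/(p_1 + p_2·(x_2/x_1)).
Numerically x_2/x_1 = 0.316228, so x_1* = 35/(5 + 12.5·0.316228) = 3.9094 and x_2* = 0.316228·3.9094 = 1.2363.
Expenditure on x_1: 5·3.9094 = 19.5469; share = 0.5585.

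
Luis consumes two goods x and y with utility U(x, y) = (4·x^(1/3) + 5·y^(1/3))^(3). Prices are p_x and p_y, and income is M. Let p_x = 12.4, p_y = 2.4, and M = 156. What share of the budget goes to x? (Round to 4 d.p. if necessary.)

From the CES first-order condition, (4/5)·(y/x)^(2/3) = p_x/p_y.
Solve for the ratio: y/x = [(5/4)·p_x/p_y]^(1.5).
Substitute y = (y/x)·x into the budget: x* = M/(p_x + p_y·(y/x)).
Numerically y/x = 16.412725, so x* = 156/(12.4 + 2.4·16.412725) = 3.0121 and y* = 16.412725·3.0121 = 49.4373.
Expenditure on x: 12.4·3.0121 = 37.3505; share = 0.2394.

share on x = 0.2394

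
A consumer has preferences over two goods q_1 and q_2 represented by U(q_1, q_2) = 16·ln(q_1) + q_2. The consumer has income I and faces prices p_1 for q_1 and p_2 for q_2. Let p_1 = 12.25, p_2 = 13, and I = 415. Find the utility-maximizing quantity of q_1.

At the given prices: q_1* = 16·13/12.25 = 16.9796.

q_1* = 16.9796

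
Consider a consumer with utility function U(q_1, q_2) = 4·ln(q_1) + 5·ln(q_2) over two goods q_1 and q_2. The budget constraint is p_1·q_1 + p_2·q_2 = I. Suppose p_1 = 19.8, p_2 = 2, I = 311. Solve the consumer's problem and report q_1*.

q_1* = 6.9809

Tangency: MRS = (4/5)·q_2/q_1 = p_1/p_2.
Rearranging, p_2·q_2 = (5/4)·p_1·q_1. Substituting into the budget gives p_1·q_1·(1 + (5/4)) = I.
Demand: q_1*(p_1,p_2,I) = 4/9·I/p_1 and q_2* = 5/9·I/p_2.
At p_1=19.8, p_2=2, I=311: q_1* = 4/9·311/19.8 = 6.9809.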